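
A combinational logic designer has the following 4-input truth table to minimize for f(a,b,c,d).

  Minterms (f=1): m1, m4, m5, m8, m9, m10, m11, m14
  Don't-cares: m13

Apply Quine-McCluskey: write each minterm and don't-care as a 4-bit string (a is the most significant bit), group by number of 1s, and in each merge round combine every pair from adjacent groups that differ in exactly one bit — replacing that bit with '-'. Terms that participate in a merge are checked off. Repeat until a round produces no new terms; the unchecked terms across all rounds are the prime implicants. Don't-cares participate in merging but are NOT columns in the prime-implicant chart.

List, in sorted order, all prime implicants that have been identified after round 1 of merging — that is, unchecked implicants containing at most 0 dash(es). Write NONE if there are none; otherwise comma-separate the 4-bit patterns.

NONE

Round 0: 0001✓ 0100✓ 0101✓ 1000✓ 1001✓ 1010✓ 1011✓ 1101✓ 1110✓
Round 1: -001✓ -101✓ 0-01✓ 010- 1-01✓ 1-10 10-0✓ 10-1✓ 100-✓ 101-✓
Round 2: --01 10--
PIs = {--01, 010-, 1-10, 10--}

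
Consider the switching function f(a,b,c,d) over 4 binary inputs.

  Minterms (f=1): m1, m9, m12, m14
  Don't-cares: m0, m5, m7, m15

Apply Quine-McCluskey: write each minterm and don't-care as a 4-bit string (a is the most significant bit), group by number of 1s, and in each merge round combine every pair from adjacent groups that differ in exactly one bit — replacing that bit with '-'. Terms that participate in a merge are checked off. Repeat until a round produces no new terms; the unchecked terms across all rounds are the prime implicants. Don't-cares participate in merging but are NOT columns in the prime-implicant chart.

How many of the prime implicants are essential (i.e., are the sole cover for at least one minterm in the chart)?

2

[col 0] 0000*, 0001*, 0101*, 0111*, 1001*, 1100*, 1110*, 1111*
[col 1] -001, -111, 0-01, 000-, 01-1, 11-0, 111-
Prime implicants: -001, -111, 0-01, 000-, 01-1, 11-0, 111-
PI chart (minterm → PIs covering it):
  1 | -001,0-01,000-
  9 | -001  (sole → essential)
  12 | 11-0  (sole → essential)
  14 | 11-0,111-
Essential prime implicants: -001, 11-0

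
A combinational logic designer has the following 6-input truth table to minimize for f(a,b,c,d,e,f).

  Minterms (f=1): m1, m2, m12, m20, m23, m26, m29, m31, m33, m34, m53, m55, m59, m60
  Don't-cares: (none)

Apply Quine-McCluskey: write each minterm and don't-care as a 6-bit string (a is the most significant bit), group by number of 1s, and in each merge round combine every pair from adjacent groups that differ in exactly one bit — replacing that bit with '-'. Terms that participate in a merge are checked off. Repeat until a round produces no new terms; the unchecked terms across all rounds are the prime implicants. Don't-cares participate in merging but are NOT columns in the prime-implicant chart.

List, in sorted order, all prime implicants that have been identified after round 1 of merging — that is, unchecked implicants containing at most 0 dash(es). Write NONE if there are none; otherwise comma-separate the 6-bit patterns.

001100, 010100, 011010, 111011, 111100

[col 0] 000001*, 000010*, 001100, 010100, 010111*, 011010, 011101*, 011111*, 100001*, 100010*, 110101*, 110111*, 111011, 111100
[col 1] -00001, -00010, -10111, 01-111, 0111-1, 1101-1
Prime implicants: -00001, -00010, -10111, 001100, 01-111, 010100, 011010, 0111-1, 1101-1, 111011, 111100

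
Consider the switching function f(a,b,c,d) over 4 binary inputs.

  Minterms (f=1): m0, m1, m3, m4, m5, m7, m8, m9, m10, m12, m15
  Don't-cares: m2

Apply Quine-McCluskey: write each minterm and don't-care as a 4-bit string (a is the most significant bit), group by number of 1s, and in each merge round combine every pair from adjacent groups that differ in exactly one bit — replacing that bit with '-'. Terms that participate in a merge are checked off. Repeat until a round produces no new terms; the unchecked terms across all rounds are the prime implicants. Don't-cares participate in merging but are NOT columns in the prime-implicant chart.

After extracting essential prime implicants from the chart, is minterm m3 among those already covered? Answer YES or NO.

Round 0: 0000✓ 0001✓ 0010✓ 0011✓ 0100✓ 0101✓ 0111✓ 1000✓ 1001✓ 1010✓ 1100✓ 1111✓
Round 1: -000✓ -001✓ -010✓ -100✓ -111 0-00✓ 0-01✓ 0-11✓ 00-0✓ 00-1✓ 000-✓ 001-✓ 01-1✓ 010-✓ 1-00✓ 10-0✓ 100-✓
Round 2: --00 -0-0 -00- 0--1 0-0- 00--
PIs = {--00, -0-0, -00-, -111, 0--1, 0-0-, 00--}
Coverage chart:
  m0: --00,-0-0,-00-,0-0-,00--
  m1: -00-,0--1,0-0-,00--
  m3: 0--1,00--
  m4: --00,0-0-
  m5: 0--1,0-0-
  m7: -111,0--1
  m8: --00,-0-0,-00-
  m9: -00- ←essential
  m10: -0-0 ←essential
  m12: --00 ←essential
  m15: -111 ←essential
Essential: --00, -0-0, -00-, -111

NO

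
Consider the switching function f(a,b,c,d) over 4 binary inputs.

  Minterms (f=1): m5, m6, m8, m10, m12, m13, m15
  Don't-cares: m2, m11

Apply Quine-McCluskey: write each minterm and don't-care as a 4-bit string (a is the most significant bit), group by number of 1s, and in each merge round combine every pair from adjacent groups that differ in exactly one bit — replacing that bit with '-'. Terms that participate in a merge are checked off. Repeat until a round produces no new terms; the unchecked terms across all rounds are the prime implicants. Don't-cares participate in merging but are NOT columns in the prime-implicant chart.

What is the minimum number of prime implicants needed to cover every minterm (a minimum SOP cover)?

5

size-2^0 implicants → 0010(✓)  0101(✓)  0110(✓)  1000(✓)  1010(✓)  1011(✓)  1100(✓)  1101(✓)  1111(✓)
size-2^1 implicants → -010  -101  0-10  1-00  1-11  10-0  101-  11-1  110-
Unchecked terms (primes): -010, -101, 0-10, 1-00, 1-11, 10-0, 101-, 11-1, 110-
Minterm coverage:
  m5 ⊆ -101 [E]
  m6 ⊆ 0-10 [E]
  m8 ⊆ 1-00,10-0
  m10 ⊆ -010,10-0,101-
  m12 ⊆ 1-00,110-
  m13 ⊆ -101,11-1,110-
  m15 ⊆ 1-11,11-1
E = {-101, 0-10}
Petrick residual → -010, 1-00, 1-11
Cover = b'cd' + bc'd + a'cd' + ac'd' + acd  |cover|=5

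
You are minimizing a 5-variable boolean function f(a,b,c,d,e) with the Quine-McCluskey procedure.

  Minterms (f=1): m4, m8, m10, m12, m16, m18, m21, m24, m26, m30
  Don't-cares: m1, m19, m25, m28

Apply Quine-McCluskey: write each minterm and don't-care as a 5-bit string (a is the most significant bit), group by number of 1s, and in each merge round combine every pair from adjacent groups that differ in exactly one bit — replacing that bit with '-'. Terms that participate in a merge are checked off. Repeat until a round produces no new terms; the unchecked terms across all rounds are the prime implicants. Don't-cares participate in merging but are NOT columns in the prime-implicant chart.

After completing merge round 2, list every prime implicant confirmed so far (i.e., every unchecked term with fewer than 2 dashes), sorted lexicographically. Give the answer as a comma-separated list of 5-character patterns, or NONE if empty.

0-100, 00001, 1001-, 10101, 1100-

[col 0] 00001, 00100*, 01000*, 01010*, 01100*, 10000*, 10010*, 10011*, 10101, 11000*, 11001*, 11010*, 11100*, 11110*
[col 1] -1000*, -1010*, -1100*, 0-100, 01-00*, 010-0*, 1-000*, 1-010*, 100-0*, 1001-, 11-00*, 11-10*, 110-0*, 1100-, 111-0*
[col 2] -1-00, -10-0, 1-0-0, 11--0
Prime implicants: -1-00, -10-0, 0-100, 00001, 1-0-0, 1001-, 10101, 11--0, 1100-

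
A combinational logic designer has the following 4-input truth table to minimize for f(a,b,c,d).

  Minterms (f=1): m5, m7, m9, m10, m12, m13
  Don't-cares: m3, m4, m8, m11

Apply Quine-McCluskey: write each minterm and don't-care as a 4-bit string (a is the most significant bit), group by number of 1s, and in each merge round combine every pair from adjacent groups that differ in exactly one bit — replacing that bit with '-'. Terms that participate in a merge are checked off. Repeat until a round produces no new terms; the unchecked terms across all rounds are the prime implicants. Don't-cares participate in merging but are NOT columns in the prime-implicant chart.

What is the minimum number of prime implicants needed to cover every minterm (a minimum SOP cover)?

Round 0: 0011✓ 0100✓ 0101✓ 0111✓ 1000✓ 1001✓ 1010✓ 1011✓ 1100✓ 1101✓
Round 1: -011 -100✓ -101✓ 0-11 01-1 010-✓ 1-00✓ 1-01✓ 10-0✓ 10-1✓ 100-✓ 101-✓ 110-✓
Round 2: -10- 1-0- 10--
PIs = {-011, -10-, 0-11, 01-1, 1-0-, 10--}
Coverage chart:
  m5: -10-,01-1
  m7: 0-11,01-1
  m9: 1-0-,10--
  m10: 10-- ←essential
  m12: -10-,1-0-
  m13: -10-,1-0-
Essential: 10--
Petrick residual → -10-, 0-11
Min cover (3 terms): bc' + a'cd + ab'

3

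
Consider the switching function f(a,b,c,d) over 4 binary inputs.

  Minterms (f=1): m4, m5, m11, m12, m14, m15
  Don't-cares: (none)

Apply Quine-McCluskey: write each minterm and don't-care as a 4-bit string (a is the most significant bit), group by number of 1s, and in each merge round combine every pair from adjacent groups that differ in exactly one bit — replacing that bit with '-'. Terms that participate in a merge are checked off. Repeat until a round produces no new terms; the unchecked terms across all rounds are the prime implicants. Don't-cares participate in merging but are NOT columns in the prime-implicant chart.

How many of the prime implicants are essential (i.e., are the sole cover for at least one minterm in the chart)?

size-2^0 implicants → 0100(✓)  0101(✓)  1011(✓)  1100(✓)  1110(✓)  1111(✓)
size-2^1 implicants → -100  010-  1-11  11-0  111-
Unchecked terms (primes): -100, 010-, 1-11, 11-0, 111-
Minterm coverage:
  m4 ⊆ -100,010-
  m5 ⊆ 010- [E]
  m11 ⊆ 1-11 [E]
  m12 ⊆ -100,11-0
  m14 ⊆ 11-0,111-
  m15 ⊆ 1-11,111-
E = {010-, 1-11}

2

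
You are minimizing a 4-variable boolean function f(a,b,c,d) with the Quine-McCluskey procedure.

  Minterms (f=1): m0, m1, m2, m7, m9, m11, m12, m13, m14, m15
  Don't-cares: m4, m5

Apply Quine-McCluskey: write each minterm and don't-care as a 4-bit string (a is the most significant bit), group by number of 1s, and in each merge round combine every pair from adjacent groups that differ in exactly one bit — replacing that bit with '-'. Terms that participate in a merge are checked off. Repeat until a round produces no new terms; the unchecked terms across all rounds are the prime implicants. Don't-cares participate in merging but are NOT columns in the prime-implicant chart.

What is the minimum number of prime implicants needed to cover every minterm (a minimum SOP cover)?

Round 0: 0000✓ 0001✓ 0010✓ 0100✓ 0101✓ 0111✓ 1001✓ 1011✓ 1100✓ 1101✓ 1110✓ 1111✓
Round 1: -001✓ -100✓ -101✓ -111✓ 0-00✓ 0-01✓ 00-0 000-✓ 01-1✓ 010-✓ 1-01✓ 1-11✓ 10-1✓ 11-0✓ 11-1✓ 110-✓ 111-✓
Round 2: --01 -1-1 -10- 0-0- 1--1 11--
PIs = {--01, -1-1, -10-, 0-0-, 00-0, 1--1, 11--}
Coverage chart:
  m0: 0-0-,00-0
  m1: --01,0-0-
  m2: 00-0 ←essential
  m7: -1-1 ←essential
  m9: --01,1--1
  m11: 1--1 ←essential
  m12: -10-,11--
  m13: --01,-1-1,-10-,1--1,11--
  m14: 11-- ←essential
  m15: -1-1,1--1,11--
Essential: -1-1, 00-0, 1--1, 11--
Petrick residual → --01
Min cover (5 terms): c'd + bd + a'b'd' + ad + ab

5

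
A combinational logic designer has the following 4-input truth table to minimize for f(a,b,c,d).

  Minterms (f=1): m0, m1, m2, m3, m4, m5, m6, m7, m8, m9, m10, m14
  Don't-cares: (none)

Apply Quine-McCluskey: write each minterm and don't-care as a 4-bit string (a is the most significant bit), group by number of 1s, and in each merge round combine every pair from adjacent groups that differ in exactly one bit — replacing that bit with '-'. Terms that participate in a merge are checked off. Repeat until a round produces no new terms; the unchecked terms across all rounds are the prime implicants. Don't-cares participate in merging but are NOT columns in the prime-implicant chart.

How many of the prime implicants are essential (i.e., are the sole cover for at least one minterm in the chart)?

Round 0: 0000✓ 0001✓ 0010✓ 0011✓ 0100✓ 0101✓ 0110✓ 0111✓ 1000✓ 1001✓ 1010✓ 1110✓
Round 1: -000✓ -001✓ -010✓ -110✓ 0-00✓ 0-01✓ 0-10✓ 0-11✓ 00-0✓ 00-1✓ 000-✓ 001-✓ 01-0✓ 01-1✓ 010-✓ 011-✓ 1-10✓ 10-0✓ 100-✓
Round 2: --10 -0-0 -00- 0--0✓ 0--1✓ 0-0-✓ 0-1-✓ 00--✓ 01--✓
Round 3: 0---
PIs = {--10, -0-0, -00-, 0---}
Coverage chart:
  m0: -0-0,-00-,0---
  m1: -00-,0---
  m2: --10,-0-0,0---
  m3: 0--- ←essential
  m4: 0--- ←essential
  m5: 0--- ←essential
  m6: --10,0---
  m7: 0--- ←essential
  m8: -0-0,-00-
  m9: -00- ←essential
  m10: --10,-0-0
  m14: --10 ←essential
Essential: --10, -00-, 0---

3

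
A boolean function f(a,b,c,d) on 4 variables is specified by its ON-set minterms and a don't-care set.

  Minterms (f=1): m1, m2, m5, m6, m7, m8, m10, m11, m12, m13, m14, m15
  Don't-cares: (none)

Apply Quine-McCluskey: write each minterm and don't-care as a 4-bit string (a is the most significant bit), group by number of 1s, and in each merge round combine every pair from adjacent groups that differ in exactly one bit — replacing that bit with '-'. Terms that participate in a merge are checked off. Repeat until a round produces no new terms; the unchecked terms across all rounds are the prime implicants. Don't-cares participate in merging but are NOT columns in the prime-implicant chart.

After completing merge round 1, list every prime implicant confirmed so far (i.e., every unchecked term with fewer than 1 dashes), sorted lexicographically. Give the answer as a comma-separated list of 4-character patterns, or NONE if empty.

Round 0: 0001✓ 0010✓ 0101✓ 0110✓ 0111✓ 1000✓ 1010✓ 1011✓ 1100✓ 1101✓ 1110✓ 1111✓
Round 1: -010✓ -101✓ -110✓ -111✓ 0-01 0-10✓ 01-1✓ 011-✓ 1-00✓ 1-10✓ 1-11✓ 10-0✓ 101-✓ 11-0✓ 11-1✓ 110-✓ 111-✓
Round 2: --10 -1-1 -11- 1--0 1-1- 11--
PIs = {--10, -1-1, -11-, 0-01, 1--0, 1-1-, 11--}

NONE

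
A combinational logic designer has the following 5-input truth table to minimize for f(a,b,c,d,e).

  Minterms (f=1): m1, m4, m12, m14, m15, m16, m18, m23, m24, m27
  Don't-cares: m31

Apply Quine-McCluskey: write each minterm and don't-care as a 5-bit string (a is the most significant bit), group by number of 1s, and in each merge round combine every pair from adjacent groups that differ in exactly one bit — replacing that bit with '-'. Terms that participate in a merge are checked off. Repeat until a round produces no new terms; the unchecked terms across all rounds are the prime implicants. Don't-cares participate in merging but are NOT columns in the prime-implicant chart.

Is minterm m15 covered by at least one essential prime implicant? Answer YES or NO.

size-2^0 implicants → 00001  00100(✓)  01100(✓)  01110(✓)  01111(✓)  10000(✓)  10010(✓)  10111(✓)  11000(✓)  11011(✓)  11111(✓)
size-2^1 implicants → -1111  0-100  011-0  0111-  1-000  1-111  100-0  11-11
Unchecked terms (primes): -1111, 0-100, 00001, 011-0, 0111-, 1-000, 1-111, 100-0, 11-11
Minterm coverage:
  m1 ⊆ 00001 [E]
  m4 ⊆ 0-100 [E]
  m12 ⊆ 0-100,011-0
  m14 ⊆ 011-0,0111-
  m15 ⊆ -1111,0111-
  m16 ⊆ 1-000,100-0
  m18 ⊆ 100-0 [E]
  m23 ⊆ 1-111 [E]
  m24 ⊆ 1-000 [E]
  m27 ⊆ 11-11 [E]
E = {0-100, 00001, 1-000, 1-111, 100-0, 11-11}

NO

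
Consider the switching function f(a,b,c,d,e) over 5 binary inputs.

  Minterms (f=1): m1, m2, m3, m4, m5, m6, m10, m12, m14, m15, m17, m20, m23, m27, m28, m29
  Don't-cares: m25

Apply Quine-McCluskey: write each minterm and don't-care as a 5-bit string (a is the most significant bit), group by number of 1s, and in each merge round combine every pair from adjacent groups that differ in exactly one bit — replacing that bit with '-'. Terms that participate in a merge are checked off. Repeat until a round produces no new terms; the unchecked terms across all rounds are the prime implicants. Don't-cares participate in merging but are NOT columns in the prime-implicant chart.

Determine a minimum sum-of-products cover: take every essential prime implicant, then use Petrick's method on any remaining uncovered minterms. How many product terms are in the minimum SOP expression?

9

[col 0] 00001*, 00010*, 00011*, 00100*, 00101*, 00110*, 01010*, 01100*, 01110*, 01111*, 10001*, 10100*, 10111, 11001*, 11011*, 11100*, 11101*
[col 1] -0001, -0100*, -1100*, 0-010*, 0-100*, 0-110*, 00-01, 00-10*, 000-1, 0001-, 001-0*, 0010-, 01-10*, 011-0*, 0111-, 1-001, 1-100*, 11-01, 110-1, 1110-
[col 2] --100, 0--10, 0-1-0
Prime implicants: --100, -0001, 0--10, 0-1-0, 00-01, 000-1, 0001-, 0010-, 0111-, 1-001, 10111, 11-01, 110-1, 1110-
PI chart (minterm → PIs covering it):
  1 | -0001,00-01,000-1
  2 | 0--10,0001-
  3 | 000-1,0001-
  4 | --100,0-1-0,0010-
  5 | 00-01,0010-
  6 | 0--10,0-1-0
  10 | 0--10  (sole → essential)
  12 | --100,0-1-0
  14 | 0--10,0-1-0,0111-
  15 | 0111-  (sole → essential)
  17 | -0001,1-001
  20 | --100  (sole → essential)
  23 | 10111  (sole → essential)
  27 | 110-1  (sole → essential)
  28 | --100,1110-
  29 | 11-01,1110-
Essential prime implicants: --100, 0--10, 0111-, 10111, 110-1
Petrick residual → -0001, 00-01, 000-1, 11-01
Minimum SOP uses 9 PIs: cd'e' + b'c'd'e + a'de' + a'b'd'e + a'b'c'e + a'bcd + ab'cde + abd'e + abc'e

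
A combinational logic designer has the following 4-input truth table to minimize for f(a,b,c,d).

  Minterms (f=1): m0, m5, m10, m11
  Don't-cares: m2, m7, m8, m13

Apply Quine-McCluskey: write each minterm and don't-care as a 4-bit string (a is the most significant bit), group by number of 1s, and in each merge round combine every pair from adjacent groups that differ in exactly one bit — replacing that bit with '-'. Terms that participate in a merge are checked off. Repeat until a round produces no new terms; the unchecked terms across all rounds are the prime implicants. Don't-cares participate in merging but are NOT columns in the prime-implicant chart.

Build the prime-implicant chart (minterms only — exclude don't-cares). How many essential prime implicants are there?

size-2^0 implicants → 0000(✓)  0010(✓)  0101(✓)  0111(✓)  1000(✓)  1010(✓)  1011(✓)  1101(✓)
size-2^1 implicants → -000(✓)  -010(✓)  -101  00-0(✓)  01-1  10-0(✓)  101-
size-2^2 implicants → -0-0
Unchecked terms (primes): -0-0, -101, 01-1, 101-
Minterm coverage:
  m0 ⊆ -0-0 [E]
  m5 ⊆ -101,01-1
  m10 ⊆ -0-0,101-
  m11 ⊆ 101- [E]
E = {-0-0, 101-}

2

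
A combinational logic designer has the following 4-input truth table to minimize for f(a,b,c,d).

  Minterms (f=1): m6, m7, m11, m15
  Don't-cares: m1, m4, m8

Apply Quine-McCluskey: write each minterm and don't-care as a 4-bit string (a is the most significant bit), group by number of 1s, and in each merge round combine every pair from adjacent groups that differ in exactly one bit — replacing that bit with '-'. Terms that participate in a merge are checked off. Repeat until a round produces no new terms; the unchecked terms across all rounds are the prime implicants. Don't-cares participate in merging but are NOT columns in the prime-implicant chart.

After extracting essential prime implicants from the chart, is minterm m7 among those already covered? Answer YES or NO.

NO

Round 0: 0001 0100✓ 0110✓ 0111✓ 1000 1011✓ 1111✓
Round 1: -111 01-0 011- 1-11
PIs = {-111, 0001, 01-0, 011-, 1-11, 1000}
Coverage chart:
  m6: 01-0,011-
  m7: -111,011-
  m11: 1-11 ←essential
  m15: -111,1-11
Essential: 1-11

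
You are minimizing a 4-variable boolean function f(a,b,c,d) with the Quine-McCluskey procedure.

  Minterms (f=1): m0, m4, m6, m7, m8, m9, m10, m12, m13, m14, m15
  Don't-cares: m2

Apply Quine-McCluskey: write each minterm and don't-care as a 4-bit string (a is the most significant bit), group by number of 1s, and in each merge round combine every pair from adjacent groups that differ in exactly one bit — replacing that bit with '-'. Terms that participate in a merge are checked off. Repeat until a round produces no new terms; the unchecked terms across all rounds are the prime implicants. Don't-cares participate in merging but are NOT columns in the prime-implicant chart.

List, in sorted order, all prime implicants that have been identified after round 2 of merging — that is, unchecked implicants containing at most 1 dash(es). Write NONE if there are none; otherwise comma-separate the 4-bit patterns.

Round 0: 0000✓ 0010✓ 0100✓ 0110✓ 0111✓ 1000✓ 1001✓ 1010✓ 1100✓ 1101✓ 1110✓ 1111✓
Round 1: -000✓ -010✓ -100✓ -110✓ -111✓ 0-00✓ 0-10✓ 00-0✓ 01-0✓ 011-✓ 1-00✓ 1-01✓ 1-10✓ 10-0✓ 100-✓ 11-0✓ 11-1✓ 110-✓ 111-✓
Round 2: --00✓ --10✓ -0-0✓ -1-0✓ -11- 0--0✓ 1--0✓ 1-0- 11--
Round 3: ---0
PIs = {---0, -11-, 1-0-, 11--}

NONE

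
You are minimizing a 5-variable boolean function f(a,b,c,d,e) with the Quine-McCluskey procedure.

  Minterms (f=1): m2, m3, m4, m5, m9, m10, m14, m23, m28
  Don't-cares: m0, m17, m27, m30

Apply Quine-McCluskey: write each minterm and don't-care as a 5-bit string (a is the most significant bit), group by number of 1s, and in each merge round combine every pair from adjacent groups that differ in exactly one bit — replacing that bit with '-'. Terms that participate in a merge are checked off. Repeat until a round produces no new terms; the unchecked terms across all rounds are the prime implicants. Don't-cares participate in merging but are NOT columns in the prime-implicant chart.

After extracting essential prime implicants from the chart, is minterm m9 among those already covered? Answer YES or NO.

Round 0: 00000✓ 00010✓ 00011✓ 00100✓ 00101✓ 01001 01010✓ 01110✓ 10001 10111 11011 11100✓ 11110✓
Round 1: -1110 0-010 00-00 000-0 0001- 0010- 01-10 111-0
PIs = {-1110, 0-010, 00-00, 000-0, 0001-, 0010-, 01-10, 01001, 10001, 10111, 11011, 111-0}
Coverage chart:
  m2: 0-010,000-0,0001-
  m3: 0001- ←essential
  m4: 00-00,0010-
  m5: 0010- ←essential
  m9: 01001 ←essential
  m10: 0-010,01-10
  m14: -1110,01-10
  m23: 10111 ←essential
  m28: 111-0 ←essential
Essential: 0001-, 0010-, 01001, 10111, 111-0

YES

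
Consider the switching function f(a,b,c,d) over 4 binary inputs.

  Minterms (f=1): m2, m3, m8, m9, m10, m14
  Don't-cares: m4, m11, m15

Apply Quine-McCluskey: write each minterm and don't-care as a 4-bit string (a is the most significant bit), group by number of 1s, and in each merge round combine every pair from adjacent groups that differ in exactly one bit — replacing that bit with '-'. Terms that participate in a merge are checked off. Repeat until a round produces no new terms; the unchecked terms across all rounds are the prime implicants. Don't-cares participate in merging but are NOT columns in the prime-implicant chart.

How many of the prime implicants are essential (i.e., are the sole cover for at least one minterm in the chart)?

3

size-2^0 implicants → 0010(✓)  0011(✓)  0100  1000(✓)  1001(✓)  1010(✓)  1011(✓)  1110(✓)  1111(✓)
size-2^1 implicants → -010(✓)  -011(✓)  001-(✓)  1-10(✓)  1-11(✓)  10-0(✓)  10-1(✓)  100-(✓)  101-(✓)  111-(✓)
size-2^2 implicants → -01-  1-1-  10--
Unchecked terms (primes): -01-, 0100, 1-1-, 10--
Minterm coverage:
  m2 ⊆ -01- [E]
  m3 ⊆ -01- [E]
  m8 ⊆ 10-- [E]
  m9 ⊆ 10-- [E]
  m10 ⊆ -01-,1-1-,10--
  m14 ⊆ 1-1- [E]
E = {-01-, 1-1-, 10--}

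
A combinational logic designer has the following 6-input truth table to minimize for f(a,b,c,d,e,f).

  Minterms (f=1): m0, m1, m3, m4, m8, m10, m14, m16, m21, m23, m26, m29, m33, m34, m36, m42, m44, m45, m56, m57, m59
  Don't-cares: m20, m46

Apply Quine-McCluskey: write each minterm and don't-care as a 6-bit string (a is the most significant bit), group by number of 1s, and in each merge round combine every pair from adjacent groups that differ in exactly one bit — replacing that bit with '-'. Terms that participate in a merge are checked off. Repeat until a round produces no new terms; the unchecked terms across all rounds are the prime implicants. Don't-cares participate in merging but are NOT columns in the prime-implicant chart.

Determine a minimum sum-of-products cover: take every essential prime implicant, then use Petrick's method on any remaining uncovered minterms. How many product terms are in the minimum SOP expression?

[col 0] 000000*, 000001*, 000011*, 000100*, 001000*, 001010*, 001110*, 010000*, 010100*, 010101*, 010111*, 011010*, 011101*, 100001*, 100010*, 100100*, 101010*, 101100*, 101101*, 101110*, 111000*, 111001*, 111011*
[col 1] -00001, -00100, -01010*, -01110*, 0-0000*, 0-0100*, 0-1010, 00-000, 000-00*, 0000-1, 00000-, 001-10*, 0010-0, 01-101, 010-00*, 0101-1, 01010-, 10-010, 10-100, 101-10*, 1011-0, 10110-, 1110-1, 11100-
[col 2] -01-10, 0-0-00
Prime implicants: -00001, -00100, -01-10, 0-0-00, 0-1010, 00-000, 0000-1, 00000-, 0010-0, 01-101, 0101-1, 01010-, 10-010, 10-100, 1011-0, 10110-, 1110-1, 11100-
PI chart (minterm → PIs covering it):
  0 | 0-0-00,00-000,00000-
  1 | -00001,0000-1,00000-
  3 | 0000-1  (sole → essential)
  4 | -00100,0-0-00
  8 | 00-000,0010-0
  10 | -01-10,0-1010,0010-0
  14 | -01-10  (sole → essential)
  16 | 0-0-00  (sole → essential)
  21 | 01-101,0101-1,01010-
  23 | 0101-1  (sole → essential)
  26 | 0-1010  (sole → essential)
  29 | 01-101  (sole → essential)
  33 | -00001  (sole → essential)
  34 | 10-010  (sole → essential)
  36 | -00100,10-100
  42 | -01-10,10-010
  44 | 10-100,1011-0,10110-
  45 | 10110-  (sole → essential)
  56 | 11100-  (sole → essential)
  57 | 1110-1,11100-
  59 | 1110-1  (sole → essential)
Essential prime implicants: -00001, -01-10, 0-0-00, 0-1010, 0000-1, 01-101, 0101-1, 10-010, 10110-, 1110-1, 11100-
Petrick residual → -00100, 00-000
Minimum SOP uses 13 PIs: b'c'd'e'f + b'c'de'f' + b'cef' + a'c'e'f' + a'cd'ef' + a'b'd'e'f' + a'b'c'd'f + a'bde'f + a'bc'df + ab'd'ef' + ab'cde' + abcd'f + abcd'e'

13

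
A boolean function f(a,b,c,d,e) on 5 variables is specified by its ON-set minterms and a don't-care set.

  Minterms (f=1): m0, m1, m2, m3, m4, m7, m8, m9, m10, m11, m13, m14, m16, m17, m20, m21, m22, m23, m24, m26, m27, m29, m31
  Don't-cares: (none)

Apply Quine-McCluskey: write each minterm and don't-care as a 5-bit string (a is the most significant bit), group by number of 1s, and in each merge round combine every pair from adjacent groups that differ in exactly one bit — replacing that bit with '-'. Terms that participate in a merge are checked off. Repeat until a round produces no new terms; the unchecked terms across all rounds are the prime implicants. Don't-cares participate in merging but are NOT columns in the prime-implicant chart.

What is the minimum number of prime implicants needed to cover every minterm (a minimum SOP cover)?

Round 0: 00000✓ 00001✓ 00010✓ 00011✓ 00100✓ 00111✓ 01000✓ 01001✓ 01010✓ 01011✓ 01101✓ 01110✓ 10000✓ 10001✓ 10100✓ 10101✓ 10110✓ 10111✓ 11000✓ 11010✓ 11011✓ 11101✓ 11111✓
Round 1: -0000✓ -0001✓ -0100✓ -0111 -1000✓ -1010✓ -1011✓ -1101 0-000✓ 0-001✓ 0-010✓ 0-011✓ 00-00✓ 00-11 000-0✓ 000-1✓ 0000-✓ 0001-✓ 01-01 01-10 010-0✓ 010-1✓ 0100-✓ 0101-✓ 1-000✓ 1-101✓ 1-111✓ 10-00✓ 10-01✓ 1000-✓ 101-0✓ 101-1✓ 1010-✓ 1011-✓ 11-11 110-0✓ 1101-✓ 111-1✓
Round 2: --000 -0-00 -000- -10-0 -101- 0-0-0✓ 0-0-1✓ 0-00-✓ 0-01-✓ 000--✓ 010--✓ 1-1-1 10-0- 101--
Round 3: 0-0--
PIs = {--000, -0-00, -000-, -0111, -10-0, -101-, -1101, 0-0--, 00-11, 01-01, 01-10, 1-1-1, 10-0-, 101--, 11-11}
Coverage chart:
  m0: --000,-0-00,-000-,0-0--
  m1: -000-,0-0--
  m2: 0-0-- ←essential
  m3: 0-0--,00-11
  m4: -0-00 ←essential
  m7: -0111,00-11
  m8: --000,-10-0,0-0--
  m9: 0-0--,01-01
  m10: -10-0,-101-,0-0--,01-10
  m11: -101-,0-0--
  m13: -1101,01-01
  m14: 01-10 ←essential
  m16: --000,-0-00,-000-,10-0-
  m17: -000-,10-0-
  m20: -0-00,10-0-,101--
  m21: 1-1-1,10-0-,101--
  m22: 101-- ←essential
  m23: -0111,1-1-1,101--
  m24: --000,-10-0
  m26: -10-0,-101-
  m27: -101-,11-11
  m29: -1101,1-1-1
  m31: 1-1-1,11-11
Essential: -0-00, 0-0--, 01-10, 101--
Petrick residual → -000-, -0111, -10-0, -1101, 11-11
Min cover (9 terms): b'd'e' + b'c'd' + b'cde + bc'e' + bcd'e + a'c' + a'bde' + ab'c + abde

9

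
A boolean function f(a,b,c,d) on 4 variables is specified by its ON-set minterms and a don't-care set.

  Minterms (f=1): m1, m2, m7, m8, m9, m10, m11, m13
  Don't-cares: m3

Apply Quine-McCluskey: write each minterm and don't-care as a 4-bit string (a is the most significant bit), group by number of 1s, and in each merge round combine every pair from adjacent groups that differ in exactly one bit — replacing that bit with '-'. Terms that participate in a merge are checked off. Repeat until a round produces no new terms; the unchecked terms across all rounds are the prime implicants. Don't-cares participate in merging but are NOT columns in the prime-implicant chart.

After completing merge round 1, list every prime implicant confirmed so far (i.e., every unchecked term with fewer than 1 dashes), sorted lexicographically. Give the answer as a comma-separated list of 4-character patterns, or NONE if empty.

Round 0: 0001✓ 0010✓ 0011✓ 0111✓ 1000✓ 1001✓ 1010✓ 1011✓ 1101✓
Round 1: -001✓ -010✓ -011✓ 0-11 00-1✓ 001-✓ 1-01 10-0✓ 10-1✓ 100-✓ 101-✓
Round 2: -0-1 -01- 10--
PIs = {-0-1, -01-, 0-11, 1-01, 10--}

NONE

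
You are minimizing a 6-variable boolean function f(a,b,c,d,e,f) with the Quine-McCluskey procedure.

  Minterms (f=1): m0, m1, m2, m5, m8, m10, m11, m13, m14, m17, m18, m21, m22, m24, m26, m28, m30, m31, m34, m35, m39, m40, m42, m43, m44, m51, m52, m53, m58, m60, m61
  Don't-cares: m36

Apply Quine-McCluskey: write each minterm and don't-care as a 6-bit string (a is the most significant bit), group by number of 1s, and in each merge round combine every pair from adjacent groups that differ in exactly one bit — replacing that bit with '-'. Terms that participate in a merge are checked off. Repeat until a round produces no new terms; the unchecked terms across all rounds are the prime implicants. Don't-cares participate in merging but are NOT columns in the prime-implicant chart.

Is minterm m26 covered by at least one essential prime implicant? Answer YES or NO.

size-2^0 implicants → 000000(✓)  000001(✓)  000010(✓)  000101(✓)  001000(✓)  001010(✓)  001011(✓)  001101(✓)  001110(✓)  010001(✓)  010010(✓)  010101(✓)  010110(✓)  011000(✓)  011010(✓)  011100(✓)  011110(✓)  011111(✓)  100010(✓)  100011(✓)  100100(✓)  100111(✓)  101000(✓)  101010(✓)  101011(✓)  101100(✓)  110011(✓)  110100(✓)  110101(✓)  111010(✓)  111100(✓)  111101(✓)
size-2^1 implicants → -00010(✓)  -01000(✓)  -01010(✓)  -01011(✓)  -10101  -11010(✓)  -11100  0-0001(✓)  0-0010(✓)  0-0101(✓)  0-1000(✓)  0-1010(✓)  0-1110(✓)  00-000(✓)  00-010(✓)  00-101  000-01(✓)  0000-0(✓)  00000-  001-10(✓)  0010-0(✓)  00101-(✓)  01-010(✓)  01-110(✓)  010-01(✓)  010-10(✓)  011-00(✓)  011-10(✓)  0110-0(✓)  0111-0(✓)  01111-  1-0011  1-0100(✓)  1-1010(✓)  1-1100(✓)  10-010(✓)  10-011(✓)  10-100(✓)  100-11  10001-(✓)  101-00  1010-0(✓)  10101-(✓)  11-100(✓)  11-101(✓)  11010-(✓)  11110-(✓)
size-2^2 implicants → --1010  -0-010  -010-0  -0101-  0--010  0-0-01  0-1-10  0-10-0  00-0-0  01--10  011--0  1--100  10-01-  11-10-
Unchecked terms (primes): --1010, -0-010, -010-0, -0101-, -10101, -11100, 0--010, 0-0-01, 0-1-10, 0-10-0, 00-0-0, 00-101, 00000-, 01--10, 011--0, 01111-, 1--100, 1-0011, 10-01-, 100-11, 101-00, 11-10-
Minterm coverage:
  m0 ⊆ 00-0-0,00000-
  m1 ⊆ 0-0-01,00000-
  m2 ⊆ -0-010,0--010,00-0-0
  m5 ⊆ 0-0-01,00-101
  m8 ⊆ -010-0,0-10-0,00-0-0
  m10 ⊆ --1010,-0-010,-010-0,-0101-,0--010,0-1-10,0-10-0,00-0-0
  m11 ⊆ -0101- [E]
  m13 ⊆ 00-101 [E]
  m14 ⊆ 0-1-10 [E]
  m17 ⊆ 0-0-01 [E]
  m18 ⊆ 0--010,01--10
  m21 ⊆ -10101,0-0-01
  m22 ⊆ 01--10 [E]
  m24 ⊆ 0-10-0,011--0
  m26 ⊆ --1010,0--010,0-1-10,0-10-0,01--10,011--0
  m28 ⊆ -11100,011--0
  m30 ⊆ 0-1-10,01--10,011--0,01111-
  m31 ⊆ 01111- [E]
  m34 ⊆ -0-010,10-01-
  m35 ⊆ 1-0011,10-01-,100-11
  m39 ⊆ 100-11 [E]
  m40 ⊆ -010-0,101-00
  m42 ⊆ --1010,-0-010,-010-0,-0101-,10-01-
  m43 ⊆ -0101-,10-01-
  m44 ⊆ 1--100,101-00
  m51 ⊆ 1-0011 [E]
  m52 ⊆ 1--100,11-10-
  m53 ⊆ -10101,11-10-
  m58 ⊆ --1010 [E]
  m60 ⊆ -11100,1--100,11-10-
  m61 ⊆ 11-10- [E]
E = {--1010, -0101-, 0-0-01, 0-1-10, 00-101, 01--10, 01111-, 1-0011, 100-11, 11-10-}

YES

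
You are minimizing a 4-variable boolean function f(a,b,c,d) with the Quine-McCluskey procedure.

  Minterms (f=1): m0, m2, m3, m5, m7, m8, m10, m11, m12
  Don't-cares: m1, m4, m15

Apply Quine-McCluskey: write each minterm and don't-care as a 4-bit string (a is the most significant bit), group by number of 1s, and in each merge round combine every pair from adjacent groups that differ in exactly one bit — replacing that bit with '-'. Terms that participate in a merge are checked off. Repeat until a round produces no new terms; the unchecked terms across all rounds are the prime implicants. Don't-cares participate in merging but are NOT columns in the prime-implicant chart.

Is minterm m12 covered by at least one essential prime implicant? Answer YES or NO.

Round 0: 0000✓ 0001✓ 0010✓ 0011✓ 0100✓ 0101✓ 0111✓ 1000✓ 1010✓ 1011✓ 1100✓ 1111✓
Round 1: -000✓ -010✓ -011✓ -100✓ -111✓ 0-00✓ 0-01✓ 0-11✓ 00-0✓ 00-1✓ 000-✓ 001-✓ 01-1✓ 010-✓ 1-00✓ 1-11✓ 10-0✓ 101-✓
Round 2: --00 --11 -0-0 -01- 0--1 0-0- 00--
PIs = {--00, --11, -0-0, -01-, 0--1, 0-0-, 00--}
Coverage chart:
  m0: --00,-0-0,0-0-,00--
  m2: -0-0,-01-,00--
  m3: --11,-01-,0--1,00--
  m5: 0--1,0-0-
  m7: --11,0--1
  m8: --00,-0-0
  m10: -0-0,-01-
  m11: --11,-01-
  m12: --00 ←essential
Essential: --00

YES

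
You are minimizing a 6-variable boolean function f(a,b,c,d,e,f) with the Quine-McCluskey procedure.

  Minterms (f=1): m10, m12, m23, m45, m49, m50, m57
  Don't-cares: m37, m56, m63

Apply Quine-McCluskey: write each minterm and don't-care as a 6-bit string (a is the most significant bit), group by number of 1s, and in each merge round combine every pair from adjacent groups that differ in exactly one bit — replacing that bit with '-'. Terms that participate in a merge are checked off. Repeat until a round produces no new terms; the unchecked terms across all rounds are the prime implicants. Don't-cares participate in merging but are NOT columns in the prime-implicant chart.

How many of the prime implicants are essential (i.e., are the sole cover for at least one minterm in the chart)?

Round 0: 001010 001100 010111 100101✓ 101101✓ 110001✓ 110010 111000✓ 111001✓ 111111
Round 1: 10-101 11-001 11100-
PIs = {001010, 001100, 010111, 10-101, 11-001, 110010, 11100-, 111111}
Coverage chart:
  m10: 001010 ←essential
  m12: 001100 ←essential
  m23: 010111 ←essential
  m45: 10-101 ←essential
  m49: 11-001 ←essential
  m50: 110010 ←essential
  m57: 11-001,11100-
Essential: 001010, 001100, 010111, 10-101, 11-001, 110010

6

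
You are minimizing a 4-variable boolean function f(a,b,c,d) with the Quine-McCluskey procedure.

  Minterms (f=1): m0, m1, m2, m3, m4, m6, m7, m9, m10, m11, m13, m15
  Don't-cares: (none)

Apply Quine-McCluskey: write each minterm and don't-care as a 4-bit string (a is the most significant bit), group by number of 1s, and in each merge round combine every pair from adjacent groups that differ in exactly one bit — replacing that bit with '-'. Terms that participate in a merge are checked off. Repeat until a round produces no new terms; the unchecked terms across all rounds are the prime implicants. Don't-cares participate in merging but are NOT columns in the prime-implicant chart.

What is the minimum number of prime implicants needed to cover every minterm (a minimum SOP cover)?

5

[col 0] 0000*, 0001*, 0010*, 0011*, 0100*, 0110*, 0111*, 1001*, 1010*, 1011*, 1101*, 1111*
[col 1] -001*, -010*, -011*, -111*, 0-00*, 0-10*, 0-11*, 00-0*, 00-1*, 000-*, 001-*, 01-0*, 011-*, 1-01*, 1-11*, 10-1*, 101-*, 11-1*
[col 2] --11, -0-1, -01-, 0--0, 0-1-, 00--, 1--1
Prime implicants: --11, -0-1, -01-, 0--0, 0-1-, 00--, 1--1
PI chart (minterm → PIs covering it):
  0 | 0--0,00--
  1 | -0-1,00--
  2 | -01-,0--0,0-1-,00--
  3 | --11,-0-1,-01-,0-1-,00--
  4 | 0--0  (sole → essential)
  6 | 0--0,0-1-
  7 | --11,0-1-
  9 | -0-1,1--1
  10 | -01-  (sole → essential)
  11 | --11,-0-1,-01-,1--1
  13 | 1--1  (sole → essential)
  15 | --11,1--1
Essential prime implicants: -01-, 0--0, 1--1
Petrick residual → --11, -0-1
Minimum SOP uses 5 PIs: cd + b'd + b'c + a'd' + ad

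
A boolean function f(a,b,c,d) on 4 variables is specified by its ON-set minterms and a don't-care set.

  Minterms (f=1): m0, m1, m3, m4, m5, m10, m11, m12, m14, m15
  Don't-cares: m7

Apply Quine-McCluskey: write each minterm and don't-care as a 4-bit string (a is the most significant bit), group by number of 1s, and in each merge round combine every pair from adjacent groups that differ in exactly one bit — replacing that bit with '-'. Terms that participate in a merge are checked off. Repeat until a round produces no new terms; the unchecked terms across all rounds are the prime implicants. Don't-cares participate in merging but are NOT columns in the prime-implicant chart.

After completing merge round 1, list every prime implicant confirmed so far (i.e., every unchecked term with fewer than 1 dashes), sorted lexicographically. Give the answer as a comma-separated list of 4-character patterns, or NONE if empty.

NONE

size-2^0 implicants → 0000(✓)  0001(✓)  0011(✓)  0100(✓)  0101(✓)  0111(✓)  1010(✓)  1011(✓)  1100(✓)  1110(✓)  1111(✓)
size-2^1 implicants → -011(✓)  -100  -111(✓)  0-00(✓)  0-01(✓)  0-11(✓)  00-1(✓)  000-(✓)  01-1(✓)  010-(✓)  1-10(✓)  1-11(✓)  101-(✓)  11-0  111-(✓)
size-2^2 implicants → --11  0--1  0-0-  1-1-
Unchecked terms (primes): --11, -100, 0--1, 0-0-, 1-1-, 11-0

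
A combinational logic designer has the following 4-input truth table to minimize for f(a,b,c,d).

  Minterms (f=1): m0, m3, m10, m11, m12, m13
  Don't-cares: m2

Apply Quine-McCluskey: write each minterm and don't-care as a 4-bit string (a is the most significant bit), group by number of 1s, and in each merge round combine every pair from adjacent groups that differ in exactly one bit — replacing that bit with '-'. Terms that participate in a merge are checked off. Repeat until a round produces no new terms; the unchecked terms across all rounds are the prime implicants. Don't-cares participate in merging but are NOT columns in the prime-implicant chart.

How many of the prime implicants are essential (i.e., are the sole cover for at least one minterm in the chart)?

3

Round 0: 0000✓ 0010✓ 0011✓ 1010✓ 1011✓ 1100✓ 1101✓
Round 1: -010✓ -011✓ 00-0 001-✓ 101-✓ 110-
Round 2: -01-
PIs = {-01-, 00-0, 110-}
Coverage chart:
  m0: 00-0 ←essential
  m3: -01- ←essential
  m10: -01- ←essential
  m11: -01- ←essential
  m12: 110- ←essential
  m13: 110- ←essential
Essential: -01-, 00-0, 110-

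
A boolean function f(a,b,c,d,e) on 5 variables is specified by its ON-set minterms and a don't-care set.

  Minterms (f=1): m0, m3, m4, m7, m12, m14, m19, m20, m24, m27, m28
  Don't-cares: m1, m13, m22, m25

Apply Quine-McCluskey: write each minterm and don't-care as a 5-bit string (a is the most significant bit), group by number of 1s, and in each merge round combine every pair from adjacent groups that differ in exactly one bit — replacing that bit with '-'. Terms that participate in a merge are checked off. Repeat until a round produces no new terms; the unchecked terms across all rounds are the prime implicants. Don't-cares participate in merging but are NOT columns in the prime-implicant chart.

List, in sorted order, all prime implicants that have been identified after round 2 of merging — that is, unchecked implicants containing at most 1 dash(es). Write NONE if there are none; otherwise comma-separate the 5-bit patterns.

-0011, 00-00, 00-11, 000-1, 0000-, 011-0, 0110-, 1-011, 101-0, 11-00, 110-1, 1100-

[col 0] 00000*, 00001*, 00011*, 00100*, 00111*, 01100*, 01101*, 01110*, 10011*, 10100*, 10110*, 11000*, 11001*, 11011*, 11100*
[col 1] -0011, -0100*, -1100*, 0-100*, 00-00, 00-11, 000-1, 0000-, 011-0, 0110-, 1-011, 1-100*, 101-0, 11-00, 110-1, 1100-
[col 2] --100
Prime implicants: --100, -0011, 00-00, 00-11, 000-1, 0000-, 011-0, 0110-, 1-011, 101-0, 11-00, 110-1, 1100-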